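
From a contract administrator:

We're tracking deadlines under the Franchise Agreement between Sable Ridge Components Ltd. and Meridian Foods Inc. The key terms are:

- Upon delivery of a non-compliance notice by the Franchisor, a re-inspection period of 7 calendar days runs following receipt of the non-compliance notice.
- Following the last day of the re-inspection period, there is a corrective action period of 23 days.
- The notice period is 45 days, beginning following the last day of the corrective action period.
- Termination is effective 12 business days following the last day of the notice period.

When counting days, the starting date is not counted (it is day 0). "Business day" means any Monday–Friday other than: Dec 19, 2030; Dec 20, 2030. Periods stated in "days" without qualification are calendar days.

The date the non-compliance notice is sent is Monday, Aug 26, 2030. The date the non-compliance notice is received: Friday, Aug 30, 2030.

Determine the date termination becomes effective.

The last day of the re-inspection period: Aug 30, 2030 + 7 days = Sep 6, 2030.
The last day of the corrective action period: 23 calendar days after Sep 6, 2030 is Sep 29, 2030.
The last day of the notice period: 45 calendar days after Sep 29, 2030 is Nov 13, 2030.
The date termination becomes effective: 12 business days after Wednesday, Nov 13, 2030, skipping weekends — Nov 14, Nov 15, Nov 18, Nov 19, …, Nov 27, Nov 28, Nov 29 — lands on Friday, Nov 29, 2030.

Nov 29, 2030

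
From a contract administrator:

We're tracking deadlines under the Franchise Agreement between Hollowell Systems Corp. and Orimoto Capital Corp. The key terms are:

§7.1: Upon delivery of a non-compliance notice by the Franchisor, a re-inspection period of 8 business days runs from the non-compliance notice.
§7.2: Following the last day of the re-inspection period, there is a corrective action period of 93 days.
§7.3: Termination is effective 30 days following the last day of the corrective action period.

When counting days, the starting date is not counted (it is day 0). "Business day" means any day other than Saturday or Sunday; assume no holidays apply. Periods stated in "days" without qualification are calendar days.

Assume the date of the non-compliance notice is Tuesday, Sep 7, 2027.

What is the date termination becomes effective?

Jan 18, 2028

From Tuesday, Sep 7, 2027, 8 business days (Sep 8, Sep 9, Sep 10, Sep 13, Sep 14, Sep 15, Sep 16, Sep 17, skipping weekends) brings us to Friday, Sep 17, 2027, which is the last day of the re-inspection period.
The last day of the corrective action period: Sep 17, 2027 + 93 days = Dec 19, 2027.
The date termination becomes effective: 30 calendar days after Dec 19, 2027 is Jan 18, 2028.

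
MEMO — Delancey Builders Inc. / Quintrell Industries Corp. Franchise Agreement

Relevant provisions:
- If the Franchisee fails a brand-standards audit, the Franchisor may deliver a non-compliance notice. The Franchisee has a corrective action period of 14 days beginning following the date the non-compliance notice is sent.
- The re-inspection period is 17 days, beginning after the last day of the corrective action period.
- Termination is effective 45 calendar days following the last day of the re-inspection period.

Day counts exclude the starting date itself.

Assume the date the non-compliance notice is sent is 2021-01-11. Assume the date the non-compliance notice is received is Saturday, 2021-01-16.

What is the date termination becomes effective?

The last day of the corrective action period: 14 calendar days after 2021-01-11 is 2021-01-25.
Adding 17 calendar days to 2021-01-25 gives 2021-02-11, which is the last day of the re-inspection period.
Adding 45 calendar days to 2021-02-11 gives 2021-03-28, which is the date termination becomes effective.

2021-03-28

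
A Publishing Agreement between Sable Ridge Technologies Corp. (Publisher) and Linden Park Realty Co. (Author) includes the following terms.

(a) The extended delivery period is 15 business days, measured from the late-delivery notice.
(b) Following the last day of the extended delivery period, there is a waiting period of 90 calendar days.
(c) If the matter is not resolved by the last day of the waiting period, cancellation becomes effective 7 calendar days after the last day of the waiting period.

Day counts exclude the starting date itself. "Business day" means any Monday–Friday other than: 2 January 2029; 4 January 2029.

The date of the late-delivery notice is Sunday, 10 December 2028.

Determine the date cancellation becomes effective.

5 April 2029

From Sunday, 10 December 2028, 15 business days (Dec 11, Dec 12, Dec 13, Dec 14, …, Dec 27, Dec 28, Dec 29, skipping weekends) brings us to Friday, 29 December 2028, which is the last day of the extended delivery period.
Adding 90 calendar days to 29 December 2028 gives 29 March 2029, which is the last day of the waiting period.
The date cancellation becomes effective: 7 calendar days after 29 March 2029 is 5 April 2029.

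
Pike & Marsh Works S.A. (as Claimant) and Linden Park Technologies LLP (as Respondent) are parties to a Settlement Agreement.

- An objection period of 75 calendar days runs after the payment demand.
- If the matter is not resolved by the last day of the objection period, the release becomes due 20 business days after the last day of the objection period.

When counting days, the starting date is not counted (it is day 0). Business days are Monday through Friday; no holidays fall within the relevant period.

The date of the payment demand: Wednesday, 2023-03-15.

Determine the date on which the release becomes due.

The last day of the objection period: 2023-03-15 + 75 days = 2023-05-29.
The date on which the release becomes due: 20 business days after Monday, 2023-05-29, skipping weekends — May 30, May 31, Jun 1, Jun 2, …, Jun 22, Jun 23, Jun 26 — lands on Monday, 2023-06-26.

2023-06-26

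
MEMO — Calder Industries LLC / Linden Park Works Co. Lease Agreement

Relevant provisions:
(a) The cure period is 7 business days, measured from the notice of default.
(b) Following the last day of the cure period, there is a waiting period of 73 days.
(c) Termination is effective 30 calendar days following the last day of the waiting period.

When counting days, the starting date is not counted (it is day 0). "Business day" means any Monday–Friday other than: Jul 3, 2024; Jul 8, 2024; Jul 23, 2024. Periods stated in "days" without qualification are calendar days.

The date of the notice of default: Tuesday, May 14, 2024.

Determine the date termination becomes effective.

Sep 3, 2024

The last day of the cure period: counting 7 business days from Tuesday, May 14, 2024 (May 15, May 16, May 17, May 20, May 21, May 22, May 23, skipping weekends) reaches Thursday, May 23, 2024.
The last day of the waiting period: May 23, 2024 + 73 days = Aug 4, 2024.
Adding 30 calendar days to Aug 4, 2024 gives Sep 3, 2024, which is the date termination becomes effective.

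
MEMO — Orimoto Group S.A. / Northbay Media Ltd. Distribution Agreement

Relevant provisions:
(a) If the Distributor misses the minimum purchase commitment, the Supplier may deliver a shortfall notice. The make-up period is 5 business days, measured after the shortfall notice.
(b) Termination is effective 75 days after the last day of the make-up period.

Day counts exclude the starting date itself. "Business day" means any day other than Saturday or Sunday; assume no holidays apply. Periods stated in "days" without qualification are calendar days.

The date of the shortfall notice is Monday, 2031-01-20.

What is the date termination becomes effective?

2031-04-12

The last day of the make-up period: 5 business days after Monday, 2031-01-20, skipping weekends — Jan 21, Jan 22, Jan 23, Jan 24, Jan 27 — lands on Monday, 2031-01-27.
The date termination becomes effective: 2031-01-27 + 75 days = 2031-04-12.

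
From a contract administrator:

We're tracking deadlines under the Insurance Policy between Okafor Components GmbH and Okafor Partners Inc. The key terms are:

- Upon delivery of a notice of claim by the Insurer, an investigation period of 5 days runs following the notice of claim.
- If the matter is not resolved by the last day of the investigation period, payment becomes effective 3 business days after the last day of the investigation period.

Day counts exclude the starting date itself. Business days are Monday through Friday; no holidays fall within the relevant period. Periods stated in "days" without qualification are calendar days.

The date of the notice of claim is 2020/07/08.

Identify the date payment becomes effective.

The last day of the investigation period: 2020/07/08 + 5 days = 2020/07/13.
The date payment becomes effective: counting 3 business days from Monday, 2020/07/13 (Jul 14, Jul 15, Jul 16, skipping weekends) reaches Thursday, 2020/07/16.

2020/07/16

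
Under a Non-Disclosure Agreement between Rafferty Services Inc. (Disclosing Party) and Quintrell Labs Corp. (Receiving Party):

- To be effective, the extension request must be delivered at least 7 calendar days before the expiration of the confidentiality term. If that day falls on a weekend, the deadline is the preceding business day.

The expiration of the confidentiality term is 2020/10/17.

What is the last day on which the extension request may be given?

2020/10/09

Counting back 7 calendar days from 2020/10/17 gives 2020/10/10. That is a Saturday, so the deadline moves back to Friday, 2020/10/09.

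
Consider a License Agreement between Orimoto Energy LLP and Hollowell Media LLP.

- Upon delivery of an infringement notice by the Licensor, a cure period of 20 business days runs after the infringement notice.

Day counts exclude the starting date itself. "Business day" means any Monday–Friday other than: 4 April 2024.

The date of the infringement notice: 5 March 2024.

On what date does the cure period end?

The last day of the cure period: counting 20 business days from Tuesday, 5 March 2024 (Mar 6, Mar 7, Mar 8, Mar 11, …, Mar 29, Apr 1, Apr 2, skipping weekends) reaches Tuesday, 2 April 2024.

2 April 2024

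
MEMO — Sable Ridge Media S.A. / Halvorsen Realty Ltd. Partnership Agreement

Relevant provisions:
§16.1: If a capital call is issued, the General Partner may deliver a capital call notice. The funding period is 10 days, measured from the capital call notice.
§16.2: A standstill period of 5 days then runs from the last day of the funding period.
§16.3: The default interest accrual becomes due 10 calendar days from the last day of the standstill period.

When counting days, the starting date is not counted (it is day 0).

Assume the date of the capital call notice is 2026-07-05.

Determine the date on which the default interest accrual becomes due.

Adding 10 calendar days to 2026-07-05 gives 2026-07-15, which is the last day of the funding period.
The last day of the standstill period: 5 calendar days after 2026-07-15 is 2026-07-20.
Adding 10 calendar days to 2026-07-20 gives 2026-07-30, which is the date on which the default interest accrual becomes due.

2026-07-30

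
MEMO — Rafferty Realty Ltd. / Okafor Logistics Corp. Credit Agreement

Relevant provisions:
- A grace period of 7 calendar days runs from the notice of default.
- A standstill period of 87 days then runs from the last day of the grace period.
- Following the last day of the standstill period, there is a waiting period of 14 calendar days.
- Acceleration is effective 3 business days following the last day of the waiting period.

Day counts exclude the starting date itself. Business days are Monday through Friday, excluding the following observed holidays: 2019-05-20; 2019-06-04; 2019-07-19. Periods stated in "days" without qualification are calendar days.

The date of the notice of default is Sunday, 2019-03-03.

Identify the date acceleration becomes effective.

2019-06-24

Adding 7 calendar days to 2019-03-03 gives 2019-03-10, which is the last day of the grace period.
The last day of the standstill period: 87 calendar days after 2019-03-10 is 2019-06-05.
The last day of the waiting period: 14 calendar days after 2019-06-05 is 2019-06-19.
The date acceleration becomes effective: 3 business days after Wednesday, 2019-06-19, skipping weekends — Jun 20, Jun 21, Jun 24 — lands on Monday, 2019-06-24.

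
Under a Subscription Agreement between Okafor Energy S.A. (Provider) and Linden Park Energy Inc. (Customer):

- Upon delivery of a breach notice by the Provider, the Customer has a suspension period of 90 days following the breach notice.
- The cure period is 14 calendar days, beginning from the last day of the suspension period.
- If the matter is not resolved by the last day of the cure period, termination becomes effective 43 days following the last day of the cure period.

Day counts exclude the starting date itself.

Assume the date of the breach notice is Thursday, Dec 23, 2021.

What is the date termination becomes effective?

May 19, 2022

The last day of the suspension period: 90 calendar days after Dec 23, 2021 is Mar 23, 2022.
Adding 14 calendar days to Mar 23, 2022 gives Apr 6, 2022, which is the last day of the cure period.
The date termination becomes effective: Apr 6, 2022 + 43 days = May 19, 2022.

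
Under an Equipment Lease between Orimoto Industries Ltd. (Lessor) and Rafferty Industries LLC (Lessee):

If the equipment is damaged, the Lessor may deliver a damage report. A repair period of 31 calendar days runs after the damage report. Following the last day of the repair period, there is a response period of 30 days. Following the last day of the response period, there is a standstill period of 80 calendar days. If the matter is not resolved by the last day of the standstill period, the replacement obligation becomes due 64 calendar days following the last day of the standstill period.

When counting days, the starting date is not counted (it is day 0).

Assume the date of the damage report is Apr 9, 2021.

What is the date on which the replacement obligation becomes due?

Oct 31, 2021

The last day of the repair period: Apr 9, 2021 + 31 days = May 10, 2021.
Adding 30 calendar days to May 10, 2021 gives Jun 9, 2021, which is the last day of the response period.
The last day of the standstill period: 80 calendar days after Jun 9, 2021 is Aug 28, 2021.
The date on which the replacement obligation becomes due: 64 calendar days after Aug 28, 2021 is Oct 31, 2021.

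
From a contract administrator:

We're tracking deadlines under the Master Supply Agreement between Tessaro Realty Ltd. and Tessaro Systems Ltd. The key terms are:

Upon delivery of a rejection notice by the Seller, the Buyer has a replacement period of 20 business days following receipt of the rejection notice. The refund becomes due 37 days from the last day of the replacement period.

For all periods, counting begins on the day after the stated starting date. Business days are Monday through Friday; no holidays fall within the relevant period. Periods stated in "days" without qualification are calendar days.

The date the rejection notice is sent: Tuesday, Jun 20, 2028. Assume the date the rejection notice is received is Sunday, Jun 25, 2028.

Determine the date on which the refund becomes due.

Aug 27, 2028

The last day of the replacement period: 20 business days after Sunday, Jun 25, 2028, skipping weekends — Jun 26, Jun 27, Jun 28, Jun 29, …, Jul 19, Jul 20, Jul 21 — lands on Friday, Jul 21, 2028.
Adding 37 calendar days to Jul 21, 2028 gives Aug 27, 2028, which is the date on which the refund becomes due.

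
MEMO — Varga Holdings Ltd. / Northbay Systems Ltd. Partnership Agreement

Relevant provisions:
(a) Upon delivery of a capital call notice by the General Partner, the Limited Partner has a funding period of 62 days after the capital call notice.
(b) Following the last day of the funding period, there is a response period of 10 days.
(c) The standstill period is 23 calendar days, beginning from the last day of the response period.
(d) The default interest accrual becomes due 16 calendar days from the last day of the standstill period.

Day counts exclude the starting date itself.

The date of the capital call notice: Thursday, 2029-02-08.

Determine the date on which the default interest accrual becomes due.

2029-05-30

Adding 62 calendar days to 2029-02-08 gives 2029-04-11, which is the last day of the funding period.
The last day of the response period: 2029-04-11 + 10 days = 2029-04-21.
The last day of the standstill period: 2029-04-21 + 23 days = 2029-05-14.
Adding 16 calendar days to 2029-05-14 gives 2029-05-30, which is the date on which the default interest accrual becomes due.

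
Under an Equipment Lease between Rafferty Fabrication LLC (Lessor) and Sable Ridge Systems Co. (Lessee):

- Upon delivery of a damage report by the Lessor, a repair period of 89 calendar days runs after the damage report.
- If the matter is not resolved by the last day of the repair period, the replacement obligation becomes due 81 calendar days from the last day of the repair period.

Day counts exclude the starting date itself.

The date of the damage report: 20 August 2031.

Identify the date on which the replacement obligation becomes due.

6 February 2032

The last day of the repair period: 89 calendar days after 20 August 2031 is 17 November 2031.
Adding 81 calendar days to 17 November 2031 gives 6 February 2032, which is the date on which the replacement obligation becomes due.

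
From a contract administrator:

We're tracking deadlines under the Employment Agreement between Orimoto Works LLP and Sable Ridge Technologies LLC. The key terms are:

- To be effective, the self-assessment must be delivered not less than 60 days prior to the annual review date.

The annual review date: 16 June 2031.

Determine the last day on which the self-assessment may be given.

Counting back 60 calendar days from 16 June 2031 gives 17 April 2031.

17 April 2031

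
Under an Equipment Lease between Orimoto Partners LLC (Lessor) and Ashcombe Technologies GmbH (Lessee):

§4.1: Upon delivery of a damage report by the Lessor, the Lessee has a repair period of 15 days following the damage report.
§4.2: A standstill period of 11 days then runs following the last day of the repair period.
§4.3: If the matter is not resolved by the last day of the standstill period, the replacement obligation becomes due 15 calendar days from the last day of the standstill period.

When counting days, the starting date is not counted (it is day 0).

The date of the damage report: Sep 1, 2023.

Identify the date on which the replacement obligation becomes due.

The last day of the repair period: Sep 1, 2023 + 15 days = Sep 16, 2023.
Adding 11 calendar days to Sep 16, 2023 gives Sep 27, 2023, which is the last day of the standstill period.
The date on which the replacement obligation becomes due: 15 calendar days after Sep 27, 2023 is Oct 12, 2023.

Oct 12, 2023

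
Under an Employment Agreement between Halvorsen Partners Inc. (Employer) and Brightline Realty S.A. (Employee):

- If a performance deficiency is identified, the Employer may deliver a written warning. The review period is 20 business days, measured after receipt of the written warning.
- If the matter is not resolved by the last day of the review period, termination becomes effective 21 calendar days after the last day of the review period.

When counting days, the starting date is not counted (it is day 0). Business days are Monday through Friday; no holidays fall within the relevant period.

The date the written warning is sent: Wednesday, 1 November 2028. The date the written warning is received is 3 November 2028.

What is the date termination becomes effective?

22 December 2028

The last day of the review period: 20 business days after Friday, 3 November 2028, skipping weekends — Nov 6, Nov 7, Nov 8, Nov 9, …, Nov 29, Nov 30, Dec 1 — lands on Friday, 1 December 2028.
The date termination becomes effective: 1 December 2028 + 21 days = 22 December 2028.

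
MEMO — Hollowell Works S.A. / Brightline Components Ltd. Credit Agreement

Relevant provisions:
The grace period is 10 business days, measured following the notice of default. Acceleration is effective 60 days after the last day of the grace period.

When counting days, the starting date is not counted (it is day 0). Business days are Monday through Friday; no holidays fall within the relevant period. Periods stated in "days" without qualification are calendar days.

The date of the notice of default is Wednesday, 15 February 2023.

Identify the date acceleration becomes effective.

The last day of the grace period: counting 10 business days from Wednesday, 15 February 2023 (Feb 16, Feb 17, Feb 20, Feb 21, Feb 22, Feb 23, Feb 24, Feb 27, Feb 28, Mar 1, skipping weekends) reaches Wednesday, 1 March 2023.
Adding 60 calendar days to 1 March 2023 gives 30 April 2023, which is the date acceleration becomes effective.

30 April 2023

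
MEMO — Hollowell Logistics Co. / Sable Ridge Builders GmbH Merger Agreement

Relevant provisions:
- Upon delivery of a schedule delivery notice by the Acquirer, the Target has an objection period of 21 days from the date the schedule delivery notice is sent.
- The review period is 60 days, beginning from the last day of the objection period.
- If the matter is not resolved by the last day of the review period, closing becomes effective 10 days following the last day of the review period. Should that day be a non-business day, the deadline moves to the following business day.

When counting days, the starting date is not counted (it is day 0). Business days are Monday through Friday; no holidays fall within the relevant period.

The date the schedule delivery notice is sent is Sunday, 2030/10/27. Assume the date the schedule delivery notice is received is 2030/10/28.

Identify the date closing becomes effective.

2031/01/27

The last day of the objection period: 2030/10/27 + 21 days = 2030/11/17.
The last day of the review period: 2030/11/17 + 60 days = 2031/01/16.
The date closing becomes effective: 10 calendar days after 2031/01/16 is 2031/01/26. That falls on a Sunday, so it rolls to the next business day, Monday, 2031/01/27.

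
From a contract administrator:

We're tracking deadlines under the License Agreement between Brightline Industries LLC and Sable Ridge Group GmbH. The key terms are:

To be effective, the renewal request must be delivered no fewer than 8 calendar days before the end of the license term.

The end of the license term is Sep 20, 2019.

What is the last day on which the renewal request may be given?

Sep 12, 2019

Counting back 8 calendar days from Sep 20, 2019 gives Sep 12, 2019.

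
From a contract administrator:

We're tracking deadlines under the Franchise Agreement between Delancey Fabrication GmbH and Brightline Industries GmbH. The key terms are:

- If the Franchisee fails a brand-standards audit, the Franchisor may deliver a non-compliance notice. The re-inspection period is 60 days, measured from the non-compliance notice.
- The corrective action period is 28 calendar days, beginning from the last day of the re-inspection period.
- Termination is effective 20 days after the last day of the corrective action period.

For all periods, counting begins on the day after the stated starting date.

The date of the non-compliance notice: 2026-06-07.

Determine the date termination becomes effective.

Adding 60 calendar days to 2026-06-07 gives 2026-08-06, which is the last day of the re-inspection period.
The last day of the corrective action period: 28 calendar days after 2026-08-06 is 2026-09-03.
The date termination becomes effective: 2026-09-03 + 20 days = 2026-09-23.

2026-09-23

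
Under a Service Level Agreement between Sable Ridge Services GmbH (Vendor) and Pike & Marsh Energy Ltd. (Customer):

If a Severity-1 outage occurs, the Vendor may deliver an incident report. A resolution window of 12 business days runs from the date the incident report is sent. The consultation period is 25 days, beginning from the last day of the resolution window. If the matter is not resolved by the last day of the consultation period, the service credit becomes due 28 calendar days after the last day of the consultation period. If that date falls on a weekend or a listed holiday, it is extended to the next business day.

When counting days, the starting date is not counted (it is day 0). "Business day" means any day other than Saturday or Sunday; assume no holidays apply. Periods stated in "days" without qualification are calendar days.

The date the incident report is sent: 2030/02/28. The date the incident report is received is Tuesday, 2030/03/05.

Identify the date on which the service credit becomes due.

2030/05/10

The last day of the resolution window: 12 business days after Thursday, 2030/02/28, skipping weekends — Mar 1, Mar 4, Mar 5, Mar 6, …, Mar 14, Mar 15, Mar 18 — lands on Monday, 2030/03/18.
The last day of the consultation period: 25 calendar days after 2030/03/18 is 2030/04/12.
Adding 28 calendar days to 2030/04/12 gives 2030/05/10, which is the date on which the service credit becomes due. 2030/05/10 is a Friday, so no roll-forward applies.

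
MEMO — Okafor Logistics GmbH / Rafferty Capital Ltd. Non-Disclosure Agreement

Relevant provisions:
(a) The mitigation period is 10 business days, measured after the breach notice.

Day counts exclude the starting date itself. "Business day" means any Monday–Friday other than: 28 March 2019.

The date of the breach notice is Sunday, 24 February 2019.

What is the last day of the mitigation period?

The last day of the mitigation period: 10 business days after Sunday, 24 February 2019, skipping weekends — Feb 25, Feb 26, Feb 27, Feb 28, Mar 1, Mar 4, Mar 5, Mar 6, Mar 7, Mar 8 — lands on Friday, 8 March 2019.

8 March 2019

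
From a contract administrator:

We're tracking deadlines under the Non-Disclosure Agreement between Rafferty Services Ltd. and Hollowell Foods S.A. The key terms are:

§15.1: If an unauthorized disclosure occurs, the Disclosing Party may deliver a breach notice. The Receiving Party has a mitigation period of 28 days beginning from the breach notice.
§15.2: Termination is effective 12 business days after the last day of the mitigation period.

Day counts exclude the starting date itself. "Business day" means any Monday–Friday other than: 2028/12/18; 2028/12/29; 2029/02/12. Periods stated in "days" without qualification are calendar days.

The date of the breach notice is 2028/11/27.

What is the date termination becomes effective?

2029/01/11

The last day of the mitigation period: 28 calendar days after 2028/11/27 is 2028/12/25.
From Monday, 2028/12/25, 12 business days (Dec 26, Dec 27, Dec 28, Jan 1, …, Jan 9, Jan 10, Jan 11, skipping weekends and the listed holiday on Dec 29) brings us to Thursday, 2029/01/11, which is the date termination becomes effective.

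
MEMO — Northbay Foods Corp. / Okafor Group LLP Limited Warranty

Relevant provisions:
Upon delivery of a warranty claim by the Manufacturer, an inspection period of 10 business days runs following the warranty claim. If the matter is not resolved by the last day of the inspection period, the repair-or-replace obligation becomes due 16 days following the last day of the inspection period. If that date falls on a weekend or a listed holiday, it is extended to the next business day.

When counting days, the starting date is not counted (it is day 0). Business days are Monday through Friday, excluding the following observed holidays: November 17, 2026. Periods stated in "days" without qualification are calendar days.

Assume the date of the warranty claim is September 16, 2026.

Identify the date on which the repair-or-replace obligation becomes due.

October 16, 2026

The last day of the inspection period: 10 business days after Wednesday, September 16, 2026, skipping weekends — Sep 17, Sep 18, Sep 21, Sep 22, Sep 23, Sep 24, Sep 25, Sep 28, Sep 29, Sep 30 — lands on Wednesday, September 30, 2026.
The date on which the repair-or-replace obligation becomes due: 16 calendar days after September 30, 2026 is October 16, 2026. October 16, 2026 is a Friday and is not a listed holiday, so no roll-forward applies.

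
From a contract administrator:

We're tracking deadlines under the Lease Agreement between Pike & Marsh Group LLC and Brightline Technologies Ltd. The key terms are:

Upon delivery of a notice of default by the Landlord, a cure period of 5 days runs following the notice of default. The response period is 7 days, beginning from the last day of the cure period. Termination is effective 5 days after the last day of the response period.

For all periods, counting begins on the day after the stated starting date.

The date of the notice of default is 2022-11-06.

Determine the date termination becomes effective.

The last day of the cure period: 5 calendar days after 2022-11-06 is 2022-11-11.
The last day of the response period: 7 calendar days after 2022-11-11 is 2022-11-18.
Adding 5 calendar days to 2022-11-18 gives 2022-11-23, which is the date termination becomes effective.

2022-11-23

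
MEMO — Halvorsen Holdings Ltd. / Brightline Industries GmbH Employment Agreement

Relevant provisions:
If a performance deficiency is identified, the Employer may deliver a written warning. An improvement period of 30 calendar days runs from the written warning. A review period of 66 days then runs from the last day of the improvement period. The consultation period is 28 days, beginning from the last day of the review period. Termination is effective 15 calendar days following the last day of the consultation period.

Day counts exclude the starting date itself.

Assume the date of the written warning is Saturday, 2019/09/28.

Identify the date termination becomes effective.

Adding 30 calendar days to 2019/09/28 gives 2019/10/28, which is the last day of the improvement period.
The last day of the review period: 2019/10/28 + 66 days = 2020/01/02.
Adding 28 calendar days to 2020/01/02 gives 2020/01/30, which is the last day of the consultation period.
The date termination becomes effective: 15 calendar days after 2020/01/30 is 2020/02/14.

2020/02/14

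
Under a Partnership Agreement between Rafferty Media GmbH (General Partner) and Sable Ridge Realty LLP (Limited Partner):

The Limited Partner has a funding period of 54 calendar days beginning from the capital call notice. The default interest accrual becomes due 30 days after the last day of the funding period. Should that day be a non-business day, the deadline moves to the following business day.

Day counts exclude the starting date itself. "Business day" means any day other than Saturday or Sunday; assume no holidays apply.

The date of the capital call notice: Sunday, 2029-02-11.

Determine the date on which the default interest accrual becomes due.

The last day of the funding period: 54 calendar days after 2029-02-11 is 2029-04-06.
Adding 30 calendar days to 2029-04-06 gives 2029-05-06, which is the date on which the default interest accrual becomes due. That falls on a Sunday, so it rolls to the next business day, Monday, 2029-05-07.

2029-05-07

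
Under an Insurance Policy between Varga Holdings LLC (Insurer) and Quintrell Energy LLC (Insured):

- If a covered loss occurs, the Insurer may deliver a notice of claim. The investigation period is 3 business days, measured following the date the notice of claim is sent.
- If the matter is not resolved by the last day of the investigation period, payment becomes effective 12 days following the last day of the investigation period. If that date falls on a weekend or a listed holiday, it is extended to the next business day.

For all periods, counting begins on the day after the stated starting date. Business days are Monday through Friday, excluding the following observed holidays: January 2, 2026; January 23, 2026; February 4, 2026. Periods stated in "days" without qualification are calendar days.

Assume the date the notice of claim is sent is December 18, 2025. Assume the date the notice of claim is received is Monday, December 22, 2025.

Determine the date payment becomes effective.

January 5, 2026

From Thursday, December 18, 2025, 3 business days (Dec 19, Dec 22, Dec 23, skipping weekends) brings us to Tuesday, December 23, 2025, which is the last day of the investigation period.
The date payment becomes effective: December 23, 2025 + 12 days = January 4, 2026. That falls on a Sunday, so it rolls to the next business day, Monday, January 5, 2026.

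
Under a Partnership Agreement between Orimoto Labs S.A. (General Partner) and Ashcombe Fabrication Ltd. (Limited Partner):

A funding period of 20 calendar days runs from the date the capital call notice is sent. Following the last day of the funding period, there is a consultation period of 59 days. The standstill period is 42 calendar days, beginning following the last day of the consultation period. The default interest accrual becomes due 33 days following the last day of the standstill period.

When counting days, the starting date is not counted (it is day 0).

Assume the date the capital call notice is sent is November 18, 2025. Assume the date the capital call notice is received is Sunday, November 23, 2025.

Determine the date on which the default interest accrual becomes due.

The last day of the funding period: 20 calendar days after November 18, 2025 is December 8, 2025.
Adding 59 calendar days to December 8, 2025 gives February 5, 2026, which is the last day of the consultation period.
Adding 42 calendar days to February 5, 2026 gives March 19, 2026, which is the last day of the standstill period.
Adding 33 calendar days to March 19, 2026 gives April 21, 2026, which is the date on which the default interest accrual becomes due.

April 21, 2026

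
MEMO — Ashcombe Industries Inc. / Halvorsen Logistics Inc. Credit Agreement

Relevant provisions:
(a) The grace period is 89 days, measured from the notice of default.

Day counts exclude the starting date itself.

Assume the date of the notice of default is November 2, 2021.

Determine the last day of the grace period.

The last day of the grace period: 89 calendar days after November 2, 2021 is January 30, 2022.

January 30, 2022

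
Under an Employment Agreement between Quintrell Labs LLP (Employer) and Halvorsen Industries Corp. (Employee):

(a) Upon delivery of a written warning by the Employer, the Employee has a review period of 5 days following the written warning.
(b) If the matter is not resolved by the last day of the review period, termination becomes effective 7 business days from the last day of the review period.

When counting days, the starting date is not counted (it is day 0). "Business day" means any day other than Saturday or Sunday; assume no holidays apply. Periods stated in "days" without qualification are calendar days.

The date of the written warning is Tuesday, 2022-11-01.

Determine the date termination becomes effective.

2022-11-15

Adding 5 calendar days to 2022-11-01 gives 2022-11-06, which is the last day of the review period.
From Sunday, 2022-11-06, 7 business days (Nov 7, Nov 8, Nov 9, Nov 10, Nov 11, Nov 14, Nov 15, skipping weekends) brings us to Tuesday, 2022-11-15, which is the date termination becomes effective.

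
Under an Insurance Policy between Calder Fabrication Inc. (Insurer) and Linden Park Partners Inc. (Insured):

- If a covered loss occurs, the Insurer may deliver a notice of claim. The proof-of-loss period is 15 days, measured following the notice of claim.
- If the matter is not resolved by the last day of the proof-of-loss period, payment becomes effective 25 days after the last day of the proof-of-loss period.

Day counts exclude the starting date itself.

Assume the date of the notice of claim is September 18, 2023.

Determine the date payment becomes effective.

October 28, 2023

Adding 15 calendar days to September 18, 2023 gives October 3, 2023, which is the last day of the proof-of-loss period.
Adding 25 calendar days to October 3, 2023 gives October 28, 2023, which is the date payment becomes effective.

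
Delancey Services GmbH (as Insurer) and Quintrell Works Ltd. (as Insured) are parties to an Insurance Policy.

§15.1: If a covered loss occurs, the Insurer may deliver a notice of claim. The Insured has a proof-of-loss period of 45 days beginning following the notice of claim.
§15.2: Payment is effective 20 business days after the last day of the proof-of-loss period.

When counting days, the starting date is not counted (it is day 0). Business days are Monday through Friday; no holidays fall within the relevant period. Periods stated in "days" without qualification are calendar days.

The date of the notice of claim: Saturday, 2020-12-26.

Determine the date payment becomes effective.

2021-03-09

Adding 45 calendar days to 2020-12-26 gives 2021-02-09, which is the last day of the proof-of-loss period.
The date payment becomes effective: 20 business days after Tuesday, 2021-02-09, skipping weekends — Feb 10, Feb 11, Feb 12, Feb 15, …, Mar 5, Mar 8, Mar 9 — lands on Tuesday, 2021-03-09.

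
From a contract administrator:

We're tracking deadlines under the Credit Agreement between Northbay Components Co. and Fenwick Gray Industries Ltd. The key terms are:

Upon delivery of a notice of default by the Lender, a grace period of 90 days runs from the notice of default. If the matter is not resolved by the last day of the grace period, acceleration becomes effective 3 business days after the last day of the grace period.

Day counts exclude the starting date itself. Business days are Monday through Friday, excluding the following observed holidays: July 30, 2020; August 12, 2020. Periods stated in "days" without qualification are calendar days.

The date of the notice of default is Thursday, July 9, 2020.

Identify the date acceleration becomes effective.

October 12, 2020

The last day of the grace period: July 9, 2020 + 90 days = October 7, 2020.
The date acceleration becomes effective: counting 3 business days from Wednesday, October 7, 2020 (Oct 8, Oct 9, Oct 12, skipping weekends) reaches Monday, October 12, 2020.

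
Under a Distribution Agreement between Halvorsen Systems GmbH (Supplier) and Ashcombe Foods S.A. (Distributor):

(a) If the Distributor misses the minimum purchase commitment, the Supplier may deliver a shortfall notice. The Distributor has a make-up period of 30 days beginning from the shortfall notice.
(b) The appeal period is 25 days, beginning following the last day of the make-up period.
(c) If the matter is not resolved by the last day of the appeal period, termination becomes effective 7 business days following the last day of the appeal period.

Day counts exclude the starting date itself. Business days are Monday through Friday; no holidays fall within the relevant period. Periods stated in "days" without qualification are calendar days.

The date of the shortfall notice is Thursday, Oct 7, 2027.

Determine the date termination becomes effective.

The last day of the make-up period: Oct 7, 2027 + 30 days = Nov 6, 2027.
The last day of the appeal period: Nov 6, 2027 + 25 days = Dec 1, 2027.
The date termination becomes effective: 7 business days after Wednesday, Dec 1, 2027, skipping weekends — Dec 2, Dec 3, Dec 6, Dec 7, Dec 8, Dec 9, Dec 10 — lands on Friday, Dec 10, 2027.

Dec 10, 2027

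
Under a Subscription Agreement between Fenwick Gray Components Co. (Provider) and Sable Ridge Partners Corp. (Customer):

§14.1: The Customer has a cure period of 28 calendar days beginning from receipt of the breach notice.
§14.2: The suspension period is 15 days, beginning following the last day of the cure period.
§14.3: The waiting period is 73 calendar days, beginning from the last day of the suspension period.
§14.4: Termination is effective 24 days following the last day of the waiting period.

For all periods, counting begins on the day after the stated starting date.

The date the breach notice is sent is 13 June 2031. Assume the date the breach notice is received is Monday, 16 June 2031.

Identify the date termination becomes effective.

Adding 28 calendar days to 16 June 2031 gives 14 July 2031, which is the last day of the cure period.
The last day of the suspension period: 15 calendar days after 14 July 2031 is 29 July 2031.
Adding 73 calendar days to 29 July 2031 gives 10 October 2031, which is the last day of the waiting period.
The date termination becomes effective: 24 calendar days after 10 October 2031 is 3 November 2031.

3 November 2031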